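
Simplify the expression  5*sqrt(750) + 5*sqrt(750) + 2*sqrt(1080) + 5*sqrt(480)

82*sqrt(30)

5*sqrt(750) = 25*sqrt(30); 5*sqrt(750) = 25*sqrt(30); 2*sqrt(1080) = 12*sqrt(30); 5*sqrt(480) = 20*sqrt(30)
Combine: (25 + 25 + 12 + 20)·sqrt(30) = 82*sqrt(30)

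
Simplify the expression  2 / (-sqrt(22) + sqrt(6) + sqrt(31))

(-30*sqrt(22) - 6*sqrt(31) + 94*sqrt(6) + 8*sqrt(1023))/519

Group as (sqrt(6) + sqrt(31)) - sqrt(22); multiply by (sqrt(6) + sqrt(31)) + sqrt(22), then rationalise the remaining surd.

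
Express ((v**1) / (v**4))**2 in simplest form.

Inside the bracket: (v**-3)
Raise to the power 2: (v**-6)

v**(-6)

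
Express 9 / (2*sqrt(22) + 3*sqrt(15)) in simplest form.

Multiply numerator and denominator by -3*sqrt(15) + 2*sqrt(22).
Denominator becomes -47; numerator becomes -27*sqrt(15) + 18*sqrt(22).

(-18*sqrt(22) + 27*sqrt(15))/47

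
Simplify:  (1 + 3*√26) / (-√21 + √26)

(√21 + √26 + 3*√546 + 78)/5

Multiply numerator and denominator by √21 + √26.
Denominator becomes 5; numerator becomes √21 + √26 + 3*√546 + 78.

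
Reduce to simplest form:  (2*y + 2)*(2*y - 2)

4*y^2 - 4

(2*y)^2 - (2)^2 = 4*y^2 - 4.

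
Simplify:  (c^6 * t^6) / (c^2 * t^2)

c^4*t^4

Quotient: c^4 * t^4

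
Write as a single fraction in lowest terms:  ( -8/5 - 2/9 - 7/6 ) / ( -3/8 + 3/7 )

-7532/135

Numerator: -8/5 - 2/9 - 7/6 = -269/90
Denominator: -3/8 + 3/7 = 3/56
Divide: (-269/90) · (56/3) = -7532/135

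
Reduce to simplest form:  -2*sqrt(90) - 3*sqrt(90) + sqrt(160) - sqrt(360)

-17*sqrt(10)

2*sqrt(90) = 6*sqrt(10); 3*sqrt(90) = 9*sqrt(10); sqrt(160) = 4*sqrt(10); sqrt(360) = 6*sqrt(10)
Combine: (-6 - 9 + 4 - 6)·sqrt(10) = -17*sqrt(10)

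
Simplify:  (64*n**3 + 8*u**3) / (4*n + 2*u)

Factor as (a+b)(a**2-ab+b**2) with a=(4*n), b=(2*u).

16*n**2 - 8*n*u + 4*u**2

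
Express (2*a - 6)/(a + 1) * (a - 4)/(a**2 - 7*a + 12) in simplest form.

Factor: 2*a - 6 = 2*(a - 3);  a**2 - 7*a + 12 = (a - 3)*(a - 4)
Cancel the common factors (a - 4), (a - 3).

2/(a + 1)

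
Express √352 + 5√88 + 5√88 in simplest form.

24*√22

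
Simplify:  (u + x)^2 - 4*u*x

(u - x)^2

After expansion: u^2 - 2*u*x + x^2 — a perfect-square trinomial.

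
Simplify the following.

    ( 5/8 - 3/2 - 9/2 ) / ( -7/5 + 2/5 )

43/8

Numerator: 5/8 - 3/2 - 9/2 = -43/8
Denominator: -7/5 + 2/5 = -1
Divide: (-43/8) · (-1) = 43/8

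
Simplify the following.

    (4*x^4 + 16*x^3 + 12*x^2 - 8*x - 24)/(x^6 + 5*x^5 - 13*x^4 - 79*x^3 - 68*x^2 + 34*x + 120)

4/(x^2 + x - 20)

Factor: 4*x^4 + 16*x^3 + 12*x^2 - 8*x - 24 = 4*(x^2 + 2*x + 2)*(x + 3)*(x - 1);  x^6 + 5*x^5 - 13*x^4 - 79*x^3 - 68*x^2 + 34*x + 120 = (x - 1)*(x - 4)*(x + 3)*(x + 5)*(x^2 + 2*x + 2)
Cancel the common factors (x^2 + 2*x + 2), (x + 3), (x - 1).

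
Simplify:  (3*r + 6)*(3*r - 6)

9*r**2 - 36

Difference of squares with P = 3*r, Q = 6.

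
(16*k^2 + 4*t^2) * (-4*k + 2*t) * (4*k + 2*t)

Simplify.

-256*k^4 + 16*t^4

Telescope via difference of squares: ((2*t)+(4*k))((2*t)-(4*k)) = -16*k^2 + 4*t^2, then repeat with the next factor.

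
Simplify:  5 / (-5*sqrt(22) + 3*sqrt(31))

Multiply numerator and denominator by 3*sqrt(31) + 5*sqrt(22).
Denominator becomes -271; numerator becomes 15*sqrt(31) + 25*sqrt(22).

(-25*sqrt(22) - 15*sqrt(31))/271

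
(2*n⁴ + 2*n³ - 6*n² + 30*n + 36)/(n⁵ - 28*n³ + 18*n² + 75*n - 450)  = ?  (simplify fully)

(2*n + 2)/(n² - 25)

Factor: 2*n⁴ + 2*n³ - 6*n² + 30*n + 36 = 2·(n² - 3*n + 6)·(n + 1)·(n + 3);  n⁵ - 28*n³ + 18*n² + 75*n - 450 = (n + 3)·(n - 5)·(n² - 3*n + 6)·(n + 5)
Cancel the common factors (n² - 3*n + 6), (n + 3).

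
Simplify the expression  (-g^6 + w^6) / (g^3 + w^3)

Difference of sixth powers: factor out (g^3 + w^3).

-g^3 + w^3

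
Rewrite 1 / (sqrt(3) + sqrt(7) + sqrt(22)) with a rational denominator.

Group as (sqrt(7) + sqrt(22)) + sqrt(3); multiply by (sqrt(7) + sqrt(22)) - sqrt(3), then rationalise the remaining surd.

(-9*sqrt(7) - 13*sqrt(3) + sqrt(462) + 6*sqrt(22))/30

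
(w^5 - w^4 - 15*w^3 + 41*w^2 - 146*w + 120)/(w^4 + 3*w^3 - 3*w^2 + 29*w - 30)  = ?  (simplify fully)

w - 4

Factor: w^5 - w^4 - 15*w^3 + 41*w^2 - 146*w + 120 = (w^2 - w + 6)*(w - 4)*(w + 5)*(w - 1);  w^4 + 3*w^3 - 3*w^2 + 29*w - 30 = (w + 5)*(w - 1)*(w^2 - w + 6)
Cancel the common factors (w^2 - w + 6), (w + 5), (w - 1).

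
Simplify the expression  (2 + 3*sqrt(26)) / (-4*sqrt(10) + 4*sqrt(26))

Multiply numerator and denominator by 4*sqrt(10) + 4*sqrt(26).
Denominator becomes 256; numerator becomes 8*sqrt(10) + 8*sqrt(26) + 24*sqrt(65) + 312.

(sqrt(10) + sqrt(26) + 3*sqrt(65) + 39)/32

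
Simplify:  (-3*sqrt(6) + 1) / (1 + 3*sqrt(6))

-(-3*sqrt(6) + 1)**2/53

Multiply numerator and denominator by -3*sqrt(6) + 1.
Denominator becomes -53; numerator becomes -6*sqrt(6) + 55.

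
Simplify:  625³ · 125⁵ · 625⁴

5^43

625³ = 5^12; 125⁵ = 5^15; 625⁴ = 5^16
Combine exponents: 5^43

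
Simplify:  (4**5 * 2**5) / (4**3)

4**5 = 2**10; 2**5 = 2**5; 4**3 = 2**6
Combine exponents: 2**9

2**9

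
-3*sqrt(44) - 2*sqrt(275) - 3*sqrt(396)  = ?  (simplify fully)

-34*sqrt(11)

3*sqrt(44) = 6*sqrt(11); 2*sqrt(275) = 10*sqrt(11); 3*sqrt(396) = 18*sqrt(11)
Combine: (-6 - 10 - 18)·sqrt(11) = -34*sqrt(11)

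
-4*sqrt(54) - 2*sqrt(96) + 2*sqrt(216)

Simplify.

-8*sqrt(6)

4*sqrt(54) = 12*sqrt(6); 2*sqrt(96) = 8*sqrt(6); 2*sqrt(216) = 12*sqrt(6)
Combine: (-12 - 8 + 12)·sqrt(6) = -8*sqrt(6)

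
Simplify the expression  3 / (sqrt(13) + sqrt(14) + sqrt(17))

Group as (sqrt(14) + sqrt(17)) + sqrt(13); multiply by (sqrt(14) + sqrt(17)) - sqrt(13), then rationalise the remaining surd.

(-3*sqrt(3094) + 15*sqrt(17) + 24*sqrt(14) + 27*sqrt(13))/314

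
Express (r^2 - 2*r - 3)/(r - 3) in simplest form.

r + 1

Factor: r^2 - 2*r - 3 = (r - 3)*(r + 1)
Cancel the common factor (r - 3).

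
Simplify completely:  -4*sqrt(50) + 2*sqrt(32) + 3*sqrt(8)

-6*sqrt(2)

4*sqrt(50) = 20*sqrt(2); 2*sqrt(32) = 8*sqrt(2); 3*sqrt(8) = 6*sqrt(2)
Combine: (-20 + 8 + 6)·sqrt(2) = -6*sqrt(2)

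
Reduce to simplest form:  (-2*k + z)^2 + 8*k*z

Expand the square and combine the 8*k*z term.

(2*k + z)^2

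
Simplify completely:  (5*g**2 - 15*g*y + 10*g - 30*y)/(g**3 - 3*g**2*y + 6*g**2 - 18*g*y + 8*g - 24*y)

5/(g + 4)

Factor: 5*g**2 - 15*g*y + 10*g - 30*y = 5*(g - 3*y)*(g + 2);  g**3 - 3*g**2*y + 6*g**2 - 18*g*y + 8*g - 24*y = (g - 3*y)*(g + 2)*(g + 4)
Cancel the common factors (g + 2), (g - 3*y).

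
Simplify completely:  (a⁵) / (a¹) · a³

a⁷

Quotient: a⁴
Multiply by a³: add exponents.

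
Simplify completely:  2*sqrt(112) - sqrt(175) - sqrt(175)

-2*sqrt(7)

2*sqrt(112) = 8*sqrt(7); sqrt(175) = 5*sqrt(7); sqrt(175) = 5*sqrt(7)
Combine: (8 - 5 - 5)·sqrt(7) = -2*sqrt(7)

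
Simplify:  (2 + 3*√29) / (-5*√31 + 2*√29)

(-15*√899 - 174 - 10*√31 - 4*√29)/659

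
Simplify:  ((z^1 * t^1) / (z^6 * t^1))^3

Inside the bracket: (z^-5)
Raise to the power 3: (z^-15)

z^(-15)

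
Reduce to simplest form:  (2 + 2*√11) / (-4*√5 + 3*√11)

(8*√5 + 6*√11 + 8*√55 + 66)/19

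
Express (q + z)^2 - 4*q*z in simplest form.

(q - z)^2

Expand the square and combine the 4*q*z term.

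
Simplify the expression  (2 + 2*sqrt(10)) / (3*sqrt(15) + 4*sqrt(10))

(-30*sqrt(6) - 6*sqrt(15) + 8*sqrt(10) + 80)/25

Multiply numerator and denominator by -3*sqrt(15) + 4*sqrt(10).
Denominator becomes 25; numerator becomes -30*sqrt(6) - 6*sqrt(15) + 8*sqrt(10) + 80.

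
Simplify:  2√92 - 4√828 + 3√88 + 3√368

-8*√23 + 6*√22

2√92 = 4*√23; 4√828 = 24*√23; 3√88 = 6*√22; 3√368 = 12*√23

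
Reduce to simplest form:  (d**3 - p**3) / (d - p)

Apply the difference-of-cubes factorisation and cancel (d - p).

d**2 + d*p + p**2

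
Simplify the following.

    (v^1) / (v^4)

v^(-3)

Quotient: (v^-3)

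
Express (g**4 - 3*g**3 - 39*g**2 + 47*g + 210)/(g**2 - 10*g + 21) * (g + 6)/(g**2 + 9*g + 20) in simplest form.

(g**2 + 8*g + 12)/(g + 4)

Factor: g**4 - 3*g**3 - 39*g**2 + 47*g + 210 = (g + 2)*(g + 5)*(g - 3)*(g - 7);  g**2 - 10*g + 21 = (g - 3)*(g - 7);  g**2 + 9*g + 20 = (g + 5)*(g + 4)
Cancel the common factors (g - 7), (g - 3), (g + 5).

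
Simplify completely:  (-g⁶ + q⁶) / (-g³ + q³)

Difference of sixth powers: factor out (-g³ + q³).

g³ + q³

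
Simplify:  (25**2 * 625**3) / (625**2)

5**8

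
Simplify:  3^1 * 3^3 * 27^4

3^16

3^1 = 3^1; 3^3 = 3^3; 27^4 = 3^12
Combine exponents: 3^16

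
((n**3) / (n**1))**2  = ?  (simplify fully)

Inside the bracket: n**2
Raise to the power 2: n**4

n**4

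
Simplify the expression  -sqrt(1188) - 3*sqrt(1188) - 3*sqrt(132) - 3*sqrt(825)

-45*sqrt(33)

sqrt(1188) = 6*sqrt(33); 3*sqrt(1188) = 18*sqrt(33); 3*sqrt(132) = 6*sqrt(33); 3*sqrt(825) = 15*sqrt(33)
Combine: (-6 - 18 - 6 - 15)·sqrt(33) = -45*sqrt(33)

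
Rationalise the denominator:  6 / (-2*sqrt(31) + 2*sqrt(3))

(-3*sqrt(31) - 3*sqrt(3))/28

Multiply numerator and denominator by 2*sqrt(3) + 2*sqrt(31).
Denominator becomes -112; numerator becomes 12*sqrt(3) + 12*sqrt(31).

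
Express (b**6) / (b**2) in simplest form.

Quotient: b**4

b**4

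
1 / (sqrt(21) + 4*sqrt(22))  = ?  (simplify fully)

Multiply numerator and denominator by -sqrt(21) + 4*sqrt(22).
Denominator becomes 331; numerator becomes -sqrt(21) + 4*sqrt(22).

(-sqrt(21) + 4*sqrt(22))/331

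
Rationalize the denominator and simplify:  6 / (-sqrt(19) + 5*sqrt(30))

Multiply numerator and denominator by sqrt(19) + 5*sqrt(30).
Denominator becomes 731; numerator becomes 6*sqrt(19) + 30*sqrt(30).

(6*sqrt(19) + 30*sqrt(30))/731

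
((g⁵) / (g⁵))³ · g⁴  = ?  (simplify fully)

Inside the bracket: 1
Raise to the power 3: 1
Multiply by g⁴: add exponents.

g⁴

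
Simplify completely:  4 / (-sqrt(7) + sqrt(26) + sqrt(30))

(-196*sqrt(7) + 12*sqrt(30) + 44*sqrt(26) + 16*sqrt(1365))/719

Group as (sqrt(26) + sqrt(30)) - sqrt(7); multiply by (sqrt(26) + sqrt(30)) + sqrt(7), then rationalise the remaining surd.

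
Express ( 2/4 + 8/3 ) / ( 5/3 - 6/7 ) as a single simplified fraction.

Numerator: 2/4 + 8/3 = 19/6
Denominator: 5/3 - 6/7 = 17/21
Divide: (19/6) · (21/17) = 133/34

133/34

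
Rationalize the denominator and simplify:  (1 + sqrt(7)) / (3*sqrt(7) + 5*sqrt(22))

Multiply numerator and denominator by -5*sqrt(22) + 3*sqrt(7).
Denominator becomes -487; numerator becomes -5*sqrt(154) - 5*sqrt(22) + 3*sqrt(7) + 21.

(-21 - 3*sqrt(7) + 5*sqrt(22) + 5*sqrt(154))/487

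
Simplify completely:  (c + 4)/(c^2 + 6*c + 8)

1/(c + 2)

Factor: c^2 + 6*c + 8 = (c + 2)*(c + 4)
Cancel the common factor (c + 4).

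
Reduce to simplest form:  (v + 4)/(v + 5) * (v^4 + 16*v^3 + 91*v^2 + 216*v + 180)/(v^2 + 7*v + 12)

Factor: v^4 + 16*v^3 + 91*v^2 + 216*v + 180 = (v + 3)*(v + 6)*(v + 2)*(v + 5);  v^2 + 7*v + 12 = (v + 3)*(v + 4)
Cancel the common factors (v + 3), (v + 4), (v + 5).

v^2 + 8*v + 12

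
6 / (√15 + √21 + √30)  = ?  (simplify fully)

(-5*√42 + √30 + 4*√21 + 6*√15)/34

Group as (√15 + √30) + √21; multiply by (√15 + √30) - √21, then rationalise the remaining surd.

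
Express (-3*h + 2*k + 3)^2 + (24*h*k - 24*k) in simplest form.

(3*h + 2*k - 3)^2

Expand the square and combine the (24*h*k - 24*k) term.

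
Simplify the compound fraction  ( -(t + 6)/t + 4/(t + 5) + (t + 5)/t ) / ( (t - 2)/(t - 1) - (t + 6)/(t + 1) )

Numerator: -(t + 6)/t + 4/(t + 5) + (t + 5)/t = (3*t - 5)/(t^2 + 5*t)
Denominator: (t - 2)/(t - 1) - (t + 6)/(t + 1) = (-6*t + 4)/(t^2 - 1)
Divide: ((3*t - 5)/(t^2 + 5*t)) · ((t^2 - 1)/(-6*t + 4)) = (-3*t^3 + 5*t^2 + 3*t - 5)/(6*t^3 + 26*t^2 - 20*t)

(-3*t^3 + 5*t^2 + 3*t - 5)/(6*t^3 + 26*t^2 - 20*t)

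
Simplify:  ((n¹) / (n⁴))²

n^(-6)

Inside the bracket: (n^-3)
Raise to the power 2: (n^-6)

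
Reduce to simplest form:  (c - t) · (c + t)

c² - t²

Pair the conjugate factors: (c+t)(c-t) = c² - t².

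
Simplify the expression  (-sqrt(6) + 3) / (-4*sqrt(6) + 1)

(-11*sqrt(6) + 21)/95

Multiply numerator and denominator by 1 + 4*sqrt(6).
Denominator becomes -95; numerator becomes -21 + 11*sqrt(6).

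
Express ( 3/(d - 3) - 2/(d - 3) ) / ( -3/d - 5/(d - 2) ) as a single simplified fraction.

Numerator: 3/(d - 3) - 2/(d - 3) = 1/(d - 3)
Denominator: -3/d - 5/(d - 2) = (-8*d + 6)/(d^2 - 2*d)
Divide: (1/(d - 3)) · ((d^2 - 2*d)/(-8*d + 6)) = (-d^2 + 2*d)/(8*d^2 - 30*d + 18)

(-d^2 + 2*d)/(8*d^2 - 30*d + 18)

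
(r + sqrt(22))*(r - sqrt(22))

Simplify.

r**2 - 22

Product of conjugates: (P+Q)(P-Q) = P**2 - Q**2.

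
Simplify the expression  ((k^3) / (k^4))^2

Inside the bracket: (k^-1)
Raise to the power 2: (k^-2)

k^(-2)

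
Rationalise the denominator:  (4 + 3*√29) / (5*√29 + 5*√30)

(-87 - 4*√29 + 4*√30 + 3*√870)/5

Multiply numerator and denominator by -5*√30 + 5*√29.
Denominator becomes -25; numerator becomes -15*√870 - 20*√30 + 20*√29 + 435.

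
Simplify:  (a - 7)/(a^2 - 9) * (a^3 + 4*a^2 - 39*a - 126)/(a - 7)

(a^2 + a - 42)/(a - 3)

Factor: a^2 - 9 = (a + 3)*(a - 3);  a^3 + 4*a^2 - 39*a - 126 = (a + 7)*(a + 3)*(a - 6)
Cancel the common factors (a - 7), (a + 3).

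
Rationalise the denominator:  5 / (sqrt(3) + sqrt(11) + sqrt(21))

(-30*sqrt(77) - 35*sqrt(21) + 65*sqrt(11) + 145*sqrt(3))/83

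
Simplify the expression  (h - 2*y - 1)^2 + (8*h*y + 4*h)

(h + 2*y + 1)^2

Expanding gives h^2 + 4*h*y + 2*h + 4*y^2 + 4*y + 1, a perfect square.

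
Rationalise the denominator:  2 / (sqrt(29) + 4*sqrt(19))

(-2*sqrt(29) + 8*sqrt(19))/275

Multiply numerator and denominator by -sqrt(29) + 4*sqrt(19).
Denominator becomes 275; numerator becomes -2*sqrt(29) + 8*sqrt(19).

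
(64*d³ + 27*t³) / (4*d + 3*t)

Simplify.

16*d² - 12*d*t + 9*t²

(4*d)^3 + (3*t)^3 = (4*d + 3*t)(16*d² - 12*d*t + 9*t²).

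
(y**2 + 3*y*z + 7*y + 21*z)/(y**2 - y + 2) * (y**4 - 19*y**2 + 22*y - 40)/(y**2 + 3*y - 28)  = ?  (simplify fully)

y**2 + 3*y*z + 5*y + 15*z

Factor: y**2 + 3*y*z + 7*y + 21*z = (y + 7)*(y + 3*z);  y**4 - 19*y**2 + 22*y - 40 = (y**2 - y + 2)*(y + 5)*(y - 4);  y**2 + 3*y - 28 = (y + 7)*(y - 4)
Cancel the common factors (y**2 - y + 2), (y - 4), (y + 7).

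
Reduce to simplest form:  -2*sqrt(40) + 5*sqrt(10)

sqrt(10)

2*sqrt(40) = 4*sqrt(10); 5*sqrt(10) = 5*sqrt(10)
Combine: (-4 + 5)·sqrt(10) = sqrt(10)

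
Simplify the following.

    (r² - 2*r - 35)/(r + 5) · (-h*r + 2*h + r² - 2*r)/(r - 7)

-h*r + 2*h + r² - 2*r

Factor: r² - 2*r - 35 = (r + 5)·(r - 7);  -h*r + 2*h + r² - 2*r = (-h + r)·(r - 2)
Cancel the common factors (r + 5), (r - 7).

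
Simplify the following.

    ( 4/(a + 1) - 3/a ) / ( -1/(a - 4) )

(-a² + 7*a - 12)/(a² + a)

Numerator: 4/(a + 1) - 3/a = (a - 3)/(a² + a)
Denominator: -1/(a - 4) = -1/(a - 4)
Divide: ((a - 3)/(a² + a)) · (-a + 4) = (-a² + 7*a - 12)/(a² + a)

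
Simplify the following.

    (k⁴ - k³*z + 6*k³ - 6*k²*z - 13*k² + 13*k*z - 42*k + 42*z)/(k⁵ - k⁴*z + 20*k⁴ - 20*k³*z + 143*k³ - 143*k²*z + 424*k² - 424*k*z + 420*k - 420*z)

Factor: k⁴ - k³*z + 6*k³ - 6*k²*z - 13*k² + 13*k*z - 42*k + 42*z = (k - 3)·(k + 7)·(k - z)·(k + 2);  k⁵ - k⁴*z + 20*k⁴ - 20*k³*z + 143*k³ - 143*k²*z + 424*k² - 424*k*z + 420*k - 420*z = (k + 5)·(k + 7)·(k + 6)·(k - z)·(k + 2)
Cancel the common factors (k + 7), (k - z), (k + 2).

(k - 3)/(k² + 11*k + 30)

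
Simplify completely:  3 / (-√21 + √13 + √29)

(-63*√21 + 15*√29 + 111*√13 + 6*√7917)/1067

Group as (√13 + √29) - √21; multiply by (√13 + √29) + √21, then rationalise the remaining surd.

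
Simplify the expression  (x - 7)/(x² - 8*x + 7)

Factor: x² - 8*x + 7 = (x - 1)·(x - 7)
Cancel the common factor (x - 7).

1/(x - 1)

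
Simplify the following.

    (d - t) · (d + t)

(d+t)(d-t) = d² - t².

d² - t²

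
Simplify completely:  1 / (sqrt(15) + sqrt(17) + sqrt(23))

(-2*sqrt(5865) + 9*sqrt(23) + 21*sqrt(17) + 25*sqrt(15))/939

Group as (sqrt(15) + sqrt(17)) + sqrt(23); multiply by (sqrt(15) + sqrt(17)) - sqrt(23), then rationalise the remaining surd.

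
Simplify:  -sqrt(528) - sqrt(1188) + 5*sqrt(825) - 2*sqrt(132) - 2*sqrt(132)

7*sqrt(33)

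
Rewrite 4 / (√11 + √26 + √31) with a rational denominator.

(-2*√8866 + 6*√31 + 16*√26 + 46*√11)/277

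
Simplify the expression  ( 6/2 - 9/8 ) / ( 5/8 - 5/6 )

Numerator: 6/2 - 9/8 = 15/8
Denominator: 5/8 - 5/6 = -5/24
Divide: (15/8) · (-24/5) = -9

-9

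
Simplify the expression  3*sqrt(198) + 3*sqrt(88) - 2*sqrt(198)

3*sqrt(198) = 9*sqrt(22); 3*sqrt(88) = 6*sqrt(22); 2*sqrt(198) = 6*sqrt(22)
Combine: (9 + 6 - 6)·sqrt(22) = 9*sqrt(22)

9*sqrt(22)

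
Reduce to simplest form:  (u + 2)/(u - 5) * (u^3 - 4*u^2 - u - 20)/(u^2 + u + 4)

Factor: u^3 - 4*u^2 - u - 20 = (u^2 + u + 4)*(u - 5)
Cancel the common factors (u^2 + u + 4), (u - 5).

u + 2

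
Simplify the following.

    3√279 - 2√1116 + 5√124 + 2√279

3√279 = 9*√31; 2√1116 = 12*√31; 5√124 = 10*√31; 2√279 = 6*√31
Combine: (9 - 12 + 10 + 6)·√31 = 13*√31

13*√31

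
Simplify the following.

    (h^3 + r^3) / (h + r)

h^2 - h*r + r^2

r^3 + h^3 = (h + r)(h^2 - h*r + r^2).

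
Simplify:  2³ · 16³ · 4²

2^19

2³ = 2^3; 16³ = 2^12; 4² = 2^4
Combine exponents: 2^19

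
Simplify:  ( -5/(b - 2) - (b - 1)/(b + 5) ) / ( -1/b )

(b³ + 2*b² + 27*b)/(b² + 3*b - 10)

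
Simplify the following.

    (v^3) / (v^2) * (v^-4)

Quotient: v^1
Multiply by (v^-4): add exponents.

v^(-3)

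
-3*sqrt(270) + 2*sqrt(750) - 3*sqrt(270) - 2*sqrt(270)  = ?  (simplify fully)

3*sqrt(270) = 9*sqrt(30); 2*sqrt(750) = 10*sqrt(30); 3*sqrt(270) = 9*sqrt(30); 2*sqrt(270) = 6*sqrt(30)
Combine: (-9 + 10 - 9 - 6)·sqrt(30) = -14*sqrt(30)

-14*sqrt(30)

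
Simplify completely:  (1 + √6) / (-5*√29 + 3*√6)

(-5*√174 - 5*√29 - 18 - 3*√6)/671

Multiply numerator and denominator by 3*√6 + 5*√29.
Denominator becomes -671; numerator becomes 3*√6 + 18 + 5*√29 + 5*√174.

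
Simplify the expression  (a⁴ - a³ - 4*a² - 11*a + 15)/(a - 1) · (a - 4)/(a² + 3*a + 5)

Factor: a⁴ - a³ - 4*a² - 11*a + 15 = (a - 3)·(a - 1)·(a² + 3*a + 5)
Cancel the common factors (a² + 3*a + 5), (a - 1).

a² - 7*a + 12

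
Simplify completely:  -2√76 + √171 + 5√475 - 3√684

2√76 = 4*√19; √171 = 3*√19; 5√475 = 25*√19; 3√684 = 18*√19
Combine: (-4 + 3 + 25 - 18)·√19 = 6*√19

6*√19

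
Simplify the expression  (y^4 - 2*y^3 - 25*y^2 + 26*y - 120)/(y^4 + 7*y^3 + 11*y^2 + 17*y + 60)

Factor: y^4 - 2*y^3 - 25*y^2 + 26*y - 120 = (y^2 - y + 4)*(y - 6)*(y + 5);  y^4 + 7*y^3 + 11*y^2 + 17*y + 60 = (y + 3)*(y + 5)*(y^2 - y + 4)
Cancel the common factors (y^2 - y + 4), (y + 5).

(y - 6)/(y + 3)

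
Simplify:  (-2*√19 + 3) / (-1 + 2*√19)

(-73 + 4*√19)/75

Multiply numerator and denominator by -2*√19 - 1.
Denominator becomes -75; numerator becomes -4*√19 + 73.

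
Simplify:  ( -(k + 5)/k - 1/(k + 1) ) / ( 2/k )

(-k^2 - 7*k - 5)/(2*k + 2)

Numerator: -(k + 5)/k - 1/(k + 1) = (-k^2 - 7*k - 5)/(k^2 + k)
Denominator: 2/k = 2/k
Divide: ((-k^2 - 7*k - 5)/(k^2 + k)) · (k/2) = (-k^2 - 7*k - 5)/(2*k + 2)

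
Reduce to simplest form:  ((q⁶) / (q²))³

q^12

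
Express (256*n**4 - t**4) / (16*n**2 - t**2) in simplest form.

256*n**4 - t**4 factors as -(-4*n + t)*(4*n + t)*(16*n**2 + t**2).

16*n**2 + t**2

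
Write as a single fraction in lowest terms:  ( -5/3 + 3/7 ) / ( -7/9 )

78/49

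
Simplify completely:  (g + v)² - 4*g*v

(g - v)²

After expansion: g² - 2*g*v + v² — a perfect-square trinomial.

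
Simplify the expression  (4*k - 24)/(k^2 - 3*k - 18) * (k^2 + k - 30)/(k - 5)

Factor: 4*k - 24 = 4*(k - 6);  k^2 - 3*k - 18 = (k + 3)*(k - 6);  k^2 + k - 30 = (k + 6)*(k - 5)
Cancel the common factors (k - 5), (k - 6).

(4*k + 24)/(k + 3)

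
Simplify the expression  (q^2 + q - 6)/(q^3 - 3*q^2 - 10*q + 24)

Factor: q^2 + q - 6 = (q + 3)*(q - 2);  q^3 - 3*q^2 - 10*q + 24 = (q + 3)*(q - 2)*(q - 4)
Cancel the common factors (q - 2), (q + 3).

1/(q - 4)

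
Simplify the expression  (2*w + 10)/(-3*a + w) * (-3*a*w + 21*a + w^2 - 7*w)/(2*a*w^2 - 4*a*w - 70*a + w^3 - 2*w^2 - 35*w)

2/(2*a + w)

Factor: 2*w + 10 = 2*(w + 5);  -3*a*w + 21*a + w^2 - 7*w = (w - 7)*(-3*a + w);  2*a*w^2 - 4*a*w - 70*a + w^3 - 2*w^2 - 35*w = (w - 7)*(2*a + w)*(w + 5)
Cancel the common factors (w - 7), (w + 5), (-3*a + w).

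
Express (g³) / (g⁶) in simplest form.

g^(-3)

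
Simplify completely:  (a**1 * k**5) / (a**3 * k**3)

k**2/a**2

Quotient: (a**-2) * k**2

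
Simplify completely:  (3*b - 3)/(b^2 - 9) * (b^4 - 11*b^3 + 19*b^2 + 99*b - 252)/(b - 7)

3*b^2 - 15*b + 12

Factor: 3*b - 3 = 3*(b - 1);  b^2 - 9 = (b - 3)*(b + 3);  b^4 - 11*b^3 + 19*b^2 + 99*b - 252 = (b - 3)*(b - 7)*(b - 4)*(b + 3)
Cancel the common factors (b - 7), (b - 3), (b + 3).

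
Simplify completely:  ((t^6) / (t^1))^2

t^10

Inside the bracket: t^5
Raise to the power 2: t^10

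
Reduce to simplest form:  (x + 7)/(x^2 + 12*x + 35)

Factor: x^2 + 12*x + 35 = (x + 7)*(x + 5)
Cancel the common factor (x + 7).

1/(x + 5)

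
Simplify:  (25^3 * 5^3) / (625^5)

25^3 = 5^6; 5^3 = 5^3; 625^5 = 5^20
Combine exponents: 5^(-11)

5^(-11)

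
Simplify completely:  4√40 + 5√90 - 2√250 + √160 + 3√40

4√40 = 8*√10; 5√90 = 15*√10; 2√250 = 10*√10; √160 = 4*√10; 3√40 = 6*√10
Combine: (8 + 15 - 10 + 4 + 6)·√10 = 23*√10

23*√10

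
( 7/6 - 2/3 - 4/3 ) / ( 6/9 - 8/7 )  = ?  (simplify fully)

7/4

Numerator: 7/6 - 2/3 - 4/3 = -5/6
Denominator: 6/9 - 8/7 = -10/21
Divide: (-5/6) · (-21/10) = 7/4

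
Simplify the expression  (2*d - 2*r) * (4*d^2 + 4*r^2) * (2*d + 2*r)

16*d^4 - 16*r^4

((2*d)+(2*r))((2*d)-(2*r)) = 4*d^2 - 4*r^2; continue pairing.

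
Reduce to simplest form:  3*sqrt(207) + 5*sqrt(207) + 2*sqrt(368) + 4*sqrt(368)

48*sqrt(23)

3*sqrt(207) = 9*sqrt(23); 5*sqrt(207) = 15*sqrt(23); 2*sqrt(368) = 8*sqrt(23); 4*sqrt(368) = 16*sqrt(23)
Combine: (9 + 15 + 8 + 16)·sqrt(23) = 48*sqrt(23)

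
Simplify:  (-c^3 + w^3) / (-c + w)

c^2 + c*w + w^2

Factor as (a-b)(a^2+ab+b^2) with a=w, b=c.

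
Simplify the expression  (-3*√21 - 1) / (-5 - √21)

Multiply numerator and denominator by -5 + √21.
Denominator becomes 4; numerator becomes -58 + 14*√21.

(-29 + 7*√21)/2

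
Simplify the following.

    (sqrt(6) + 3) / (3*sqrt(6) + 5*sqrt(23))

(-9*sqrt(6) - 18 + 5*sqrt(138) + 15*sqrt(23))/521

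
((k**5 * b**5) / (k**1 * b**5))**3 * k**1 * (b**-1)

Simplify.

k**13/b

Inside the bracket: k**4
Raise to the power 3: k**12
Multiply by k**1 * (b**-1): add exponents.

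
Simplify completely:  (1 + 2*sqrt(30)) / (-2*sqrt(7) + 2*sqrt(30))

Multiply numerator and denominator by 2*sqrt(7) + 2*sqrt(30).
Denominator becomes 92; numerator becomes 2*sqrt(7) + 2*sqrt(30) + 4*sqrt(210) + 120.

(sqrt(7) + sqrt(30) + 2*sqrt(210) + 60)/46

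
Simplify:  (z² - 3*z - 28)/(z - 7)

z + 4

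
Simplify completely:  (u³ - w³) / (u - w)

u^3 - w^3 = (u - w)(u² + u*w + w²).

u² + u*w + w²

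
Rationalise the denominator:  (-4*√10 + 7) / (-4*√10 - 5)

Multiply numerator and denominator by -5 + 4*√10.
Denominator becomes -135; numerator becomes -195 + 48*√10.

(-16*√10 + 65)/45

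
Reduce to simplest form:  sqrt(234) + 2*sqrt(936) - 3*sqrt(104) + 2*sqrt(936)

sqrt(234) = 3*sqrt(26); 2*sqrt(936) = 12*sqrt(26); 3*sqrt(104) = 6*sqrt(26); 2*sqrt(936) = 12*sqrt(26)
Combine: (3 + 12 - 6 + 12)·sqrt(26) = 21*sqrt(26)

21*sqrt(26)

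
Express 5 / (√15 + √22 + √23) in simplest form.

(-5*√7590 + 35*√23 + 40*√22 + 75*√15)/562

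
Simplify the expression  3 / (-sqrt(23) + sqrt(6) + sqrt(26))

Group as (sqrt(6) + sqrt(26)) - sqrt(23); multiply by (sqrt(6) + sqrt(26)) + sqrt(23), then rationalise the remaining surd.

(-9*sqrt(23) + 3*sqrt(26) + 43*sqrt(6) + 4*sqrt(897))/181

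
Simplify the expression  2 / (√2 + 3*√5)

(-2*√2 + 6*√5)/43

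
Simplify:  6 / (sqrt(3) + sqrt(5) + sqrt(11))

(-4*sqrt(165) - 6*sqrt(11) + 18*sqrt(5) + 26*sqrt(3))/17

Group as (sqrt(5) + sqrt(11)) + sqrt(3); multiply by (sqrt(5) + sqrt(11)) - sqrt(3), then rationalise the remaining surd.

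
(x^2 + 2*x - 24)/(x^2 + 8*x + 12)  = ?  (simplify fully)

Factor: x^2 + 2*x - 24 = (x - 4)*(x + 6);  x^2 + 8*x + 12 = (x + 6)*(x + 2)
Cancel the common factor (x + 6).

(x - 4)/(x + 2)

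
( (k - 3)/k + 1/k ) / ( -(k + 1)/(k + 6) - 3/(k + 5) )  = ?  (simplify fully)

(-k³ - 9*k² - 8*k + 60)/(k³ + 9*k² + 23*k)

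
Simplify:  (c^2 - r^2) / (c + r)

Factor c^2 - r^2 and cancel (c + r).

c - r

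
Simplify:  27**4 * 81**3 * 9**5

3**34

27**4 = 3**12; 81**3 = 3**12; 9**5 = 3**10
Combine exponents: 3**34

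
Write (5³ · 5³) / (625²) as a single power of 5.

5^(-2)

5³ = 5^3; 5³ = 5^3; 625² = 5^8
Combine exponents: 5^(-2)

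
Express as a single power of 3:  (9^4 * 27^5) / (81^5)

3^3

9^4 = 3^8; 27^5 = 3^15; 81^5 = 3^20
Combine exponents: 3^3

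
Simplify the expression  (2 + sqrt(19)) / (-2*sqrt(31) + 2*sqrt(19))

(-sqrt(589) - 19 - 2*sqrt(31) - 2*sqrt(19))/24

Multiply numerator and denominator by 2*sqrt(19) + 2*sqrt(31).
Denominator becomes -48; numerator becomes 4*sqrt(19) + 4*sqrt(31) + 38 + 2*sqrt(589).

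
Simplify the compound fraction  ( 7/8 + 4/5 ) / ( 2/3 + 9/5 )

Numerator: 7/8 + 4/5 = 67/40
Denominator: 2/3 + 9/5 = 37/15
Divide: (67/40) · (15/37) = 201/296

201/296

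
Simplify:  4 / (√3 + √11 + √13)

Group as (√3 + √13) + √11; multiply by (√3 + √13) - √11, then rationalise the remaining surd.

(-8*√429 + 4*√13 + 20*√11 + 84*√3)/131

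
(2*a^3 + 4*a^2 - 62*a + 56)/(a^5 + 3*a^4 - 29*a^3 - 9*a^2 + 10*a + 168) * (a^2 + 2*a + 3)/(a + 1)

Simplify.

Factor: 2*a^3 + 4*a^2 - 62*a + 56 = 2*(a - 4)*(a - 1)*(a + 7);  a^5 + 3*a^4 - 29*a^3 - 9*a^2 + 10*a + 168 = (a^2 + 2*a + 3)*(a + 7)*(a - 2)*(a - 4)
Cancel the common factors (a^2 + 2*a + 3), (a - 4), (a + 7).

(2*a - 2)/(a^2 - a - 2)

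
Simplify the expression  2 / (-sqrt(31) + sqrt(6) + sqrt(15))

(5*sqrt(31) + 11*sqrt(15) + 20*sqrt(6) + 3*sqrt(310))/65

Group as (sqrt(6) + sqrt(15)) - sqrt(31); multiply by (sqrt(6) + sqrt(15)) + sqrt(31), then rationalise the remaining surd.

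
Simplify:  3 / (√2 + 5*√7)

Multiply numerator and denominator by -5*√7 + √2.
Denominator becomes -173; numerator becomes -15*√7 + 3*√2.

(-3*√2 + 15*√7)/173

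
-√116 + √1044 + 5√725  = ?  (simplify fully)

√116 = 2*√29; √1044 = 6*√29; 5√725 = 25*√29
Combine: (-2 + 6 + 25)·√29 = 29*√29

29*√29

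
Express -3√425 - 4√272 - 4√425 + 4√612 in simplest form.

-27*√17

3√425 = 15*√17; 4√272 = 16*√17; 4√425 = 20*√17; 4√612 = 24*√17
Combine: (-15 - 16 - 20 + 24)·√17 = -27*√17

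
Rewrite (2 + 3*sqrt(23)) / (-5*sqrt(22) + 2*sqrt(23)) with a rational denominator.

Multiply numerator and denominator by 2*sqrt(23) + 5*sqrt(22).
Denominator becomes -458; numerator becomes 4*sqrt(23) + 10*sqrt(22) + 138 + 15*sqrt(506).

(-15*sqrt(506) - 138 - 10*sqrt(22) - 4*sqrt(23))/458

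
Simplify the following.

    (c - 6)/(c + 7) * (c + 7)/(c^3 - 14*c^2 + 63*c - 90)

1/(c^2 - 8*c + 15)

Factor: c^3 - 14*c^2 + 63*c - 90 = (c - 5)*(c - 3)*(c - 6)
Cancel the common factors (c - 6), (c + 7).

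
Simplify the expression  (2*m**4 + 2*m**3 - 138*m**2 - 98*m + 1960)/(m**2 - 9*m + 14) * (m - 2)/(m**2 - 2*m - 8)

Factor: 2*m**4 + 2*m**3 - 138*m**2 - 98*m + 1960 = 2*(m - 4)*(m + 5)*(m - 7)*(m + 7);  m**2 - 9*m + 14 = (m - 2)*(m - 7);  m**2 - 2*m - 8 = (m + 2)*(m - 4)
Cancel the common factors (m - 2), (m - 4), (m - 7).

(2*m**2 + 24*m + 70)/(m + 2)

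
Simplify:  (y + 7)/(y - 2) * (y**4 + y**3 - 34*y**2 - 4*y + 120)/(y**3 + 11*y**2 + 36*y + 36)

Factor: y**4 + y**3 - 34*y**2 - 4*y + 120 = (y - 5)*(y + 6)*(y - 2)*(y + 2);  y**3 + 11*y**2 + 36*y + 36 = (y + 2)*(y + 6)*(y + 3)
Cancel the common factors (y + 2), (y - 2), (y + 6).

(y**2 + 2*y - 35)/(y + 3)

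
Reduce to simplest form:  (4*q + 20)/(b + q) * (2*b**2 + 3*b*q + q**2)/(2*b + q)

4*q + 20

Factor: 4*q + 20 = 4*(q + 5);  2*b**2 + 3*b*q + q**2 = (b + q)*(2*b + q)
Cancel the common factors (2*b + q), (b + q).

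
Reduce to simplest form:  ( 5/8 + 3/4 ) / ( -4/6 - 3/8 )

-33/25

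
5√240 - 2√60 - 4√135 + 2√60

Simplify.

5√240 = 20*√15; 2√60 = 4*√15; 4√135 = 12*√15; 2√60 = 4*√15
Combine: (20 - 4 - 12 + 4)·√15 = 8*√15

8*√15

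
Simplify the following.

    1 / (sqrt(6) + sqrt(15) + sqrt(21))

(-sqrt(210) + 2*sqrt(15) + 5*sqrt(6))/60

Group as (sqrt(15) + sqrt(21)) + sqrt(6); multiply by (sqrt(15) + sqrt(21)) - sqrt(6), then rationalise the remaining surd.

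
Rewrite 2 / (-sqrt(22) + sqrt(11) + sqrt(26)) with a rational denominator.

(-30*sqrt(22) + 14*sqrt(26) + 74*sqrt(11) + 88*sqrt(13))/919

Group as (sqrt(11) + sqrt(26)) - sqrt(22); multiply by (sqrt(11) + sqrt(26)) + sqrt(22), then rationalise the remaining surd.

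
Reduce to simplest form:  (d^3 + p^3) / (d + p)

d^2 - d*p + p^2

Factor as (a+b)(a^2-ab+b^2) with a=d, b=p.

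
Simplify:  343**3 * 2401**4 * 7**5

343**3 = 7**9; 2401**4 = 7**16; 7**5 = 7**5
Combine exponents: 7**30

7**30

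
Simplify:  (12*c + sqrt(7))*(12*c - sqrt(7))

Product of conjugates: (P+Q)(P-Q) = P**2 - Q**2.

144*c**2 - 7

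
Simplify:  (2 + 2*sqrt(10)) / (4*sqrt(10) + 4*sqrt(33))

(-10 - sqrt(10) + sqrt(33) + sqrt(330))/46

Multiply numerator and denominator by -4*sqrt(33) + 4*sqrt(10).
Denominator becomes -368; numerator becomes -8*sqrt(330) - 8*sqrt(33) + 8*sqrt(10) + 80.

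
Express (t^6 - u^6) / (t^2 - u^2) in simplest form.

Difference of sixth powers: factor out (t^2 - u^2).

t^4 + t^2*u^2 + u^4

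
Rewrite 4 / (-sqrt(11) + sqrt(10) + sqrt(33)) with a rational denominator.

(-16*sqrt(11) - 6*sqrt(33) + 17*sqrt(10) + 11*sqrt(30))/37

Group as (sqrt(10) + sqrt(33)) - sqrt(11); multiply by (sqrt(10) + sqrt(33)) + sqrt(11), then rationalise the remaining surd.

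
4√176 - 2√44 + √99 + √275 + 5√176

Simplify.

40*√11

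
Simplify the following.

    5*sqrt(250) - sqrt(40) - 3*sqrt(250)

5*sqrt(250) = 25*sqrt(10); sqrt(40) = 2*sqrt(10); 3*sqrt(250) = 15*sqrt(10)
Combine: (25 - 2 - 15)·sqrt(10) = 8*sqrt(10)

8*sqrt(10)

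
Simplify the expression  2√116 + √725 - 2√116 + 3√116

11*√29

2√116 = 4*√29; √725 = 5*√29; 2√116 = 4*√29; 3√116 = 6*√29
Combine: (4 + 5 - 4 + 6)·√29 = 11*√29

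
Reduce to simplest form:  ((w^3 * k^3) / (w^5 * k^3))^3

w^(-6)

Inside the bracket: (w^-2)
Raise to the power 3: (w^-6)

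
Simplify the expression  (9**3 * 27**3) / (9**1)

3**13

9**3 = 3**6; 27**3 = 3**9; 9**1 = 3**2
Combine exponents: 3**13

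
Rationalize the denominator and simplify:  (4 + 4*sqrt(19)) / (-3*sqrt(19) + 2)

(-236 - 20*sqrt(19))/167

Multiply numerator and denominator by 2 + 3*sqrt(19).
Denominator becomes -167; numerator becomes 20*sqrt(19) + 236.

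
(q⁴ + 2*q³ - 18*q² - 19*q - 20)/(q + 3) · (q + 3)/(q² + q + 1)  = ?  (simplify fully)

q² + q - 20

Factor: q⁴ + 2*q³ - 18*q² - 19*q - 20 = (q + 5)·(q² + q + 1)·(q - 4)
Cancel the common factors (q² + q + 1), (q + 3).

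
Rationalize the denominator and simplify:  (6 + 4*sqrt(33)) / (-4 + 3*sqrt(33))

(34*sqrt(33) + 420)/281

Multiply numerator and denominator by -3*sqrt(33) - 4.
Denominator becomes -281; numerator becomes -420 - 34*sqrt(33).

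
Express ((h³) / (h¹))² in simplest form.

h⁴

Inside the bracket: h²
Raise to the power 2: h⁴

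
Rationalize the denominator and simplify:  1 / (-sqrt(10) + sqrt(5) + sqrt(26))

(-21*sqrt(10) - 11*sqrt(26) + 31*sqrt(5) + 20*sqrt(13))/79

Group as (sqrt(5) + sqrt(26)) - sqrt(10); multiply by (sqrt(5) + sqrt(26)) + sqrt(10), then rationalise the remaining surd.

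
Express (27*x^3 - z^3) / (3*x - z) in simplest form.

Apply the difference-of-cubes factorisation and cancel (3*x - z).

9*x^2 + 3*x*z + z^2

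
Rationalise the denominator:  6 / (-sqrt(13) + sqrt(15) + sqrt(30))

(-48*sqrt(13) - 3*sqrt(30) + 42*sqrt(15) + 45*sqrt(26))/194

Group as (sqrt(15) + sqrt(30)) - sqrt(13); multiply by (sqrt(15) + sqrt(30)) + sqrt(13), then rationalise the remaining surd.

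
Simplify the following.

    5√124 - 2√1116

-2*√31

5√124 = 10*√31; 2√1116 = 12*√31
Combine: (10 - 12)·√31 = -2*√31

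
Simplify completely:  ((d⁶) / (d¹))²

d^10

Inside the bracket: d⁵
Raise to the power 2: d^10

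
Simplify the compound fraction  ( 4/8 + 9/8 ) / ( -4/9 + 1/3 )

Numerator: 4/8 + 9/8 = 13/8
Denominator: -4/9 + 1/3 = -1/9
Divide: (13/8) · (-9) = -117/8

-117/8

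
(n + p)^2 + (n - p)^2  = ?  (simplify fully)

2*n^2 + 2*p^2

Binomially expand both and collect terms in n, p.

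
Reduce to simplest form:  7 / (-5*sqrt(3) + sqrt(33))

Multiply numerator and denominator by sqrt(33) + 5*sqrt(3).
Denominator becomes -42; numerator becomes 7*sqrt(33) + 35*sqrt(3).

(-5*sqrt(3) - sqrt(33))/6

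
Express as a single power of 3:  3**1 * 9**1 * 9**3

3**1 = 3**1; 9**1 = 3**2; 9**3 = 3**6
Combine exponents: 3**9

3**9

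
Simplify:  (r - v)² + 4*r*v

(r + v)²

After expansion: r² + 2*r*v + v² — a perfect-square trinomial.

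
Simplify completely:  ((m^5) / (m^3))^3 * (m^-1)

Inside the bracket: m^2
Raise to the power 3: m^6
Multiply by (m^-1): add exponents.

m^5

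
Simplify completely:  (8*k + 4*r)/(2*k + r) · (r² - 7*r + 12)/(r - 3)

Factor: 8*k + 4*r = 4·(2*k + r);  r² - 7*r + 12 = (r - 3)·(r - 4)
Cancel the common factors (r - 3), (2*k + r).

4*r - 16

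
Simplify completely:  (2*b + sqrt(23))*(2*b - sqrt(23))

Difference of squares with P = 2*b, Q = sqrt(23).

4*b^2 - 23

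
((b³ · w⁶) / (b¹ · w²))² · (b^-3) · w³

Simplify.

b*w^11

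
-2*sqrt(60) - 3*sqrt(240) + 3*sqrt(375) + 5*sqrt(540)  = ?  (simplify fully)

2*sqrt(60) = 4*sqrt(15); 3*sqrt(240) = 12*sqrt(15); 3*sqrt(375) = 15*sqrt(15); 5*sqrt(540) = 30*sqrt(15)
Combine: (-4 - 12 + 15 + 30)·sqrt(15) = 29*sqrt(15)

29*sqrt(15)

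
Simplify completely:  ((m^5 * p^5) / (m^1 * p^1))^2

m^8*p^8

Inside the bracket: m^4 * p^4
Raise to the power 2: m^8 * p^8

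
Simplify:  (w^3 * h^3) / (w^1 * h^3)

Quotient: w^2

w^2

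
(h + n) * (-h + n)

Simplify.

Pair the conjugate factors: (n+h)(n-h) = -h^2 + n^2.

-h^2 + n^2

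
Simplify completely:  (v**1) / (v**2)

1/v

Quotient: (v**-1)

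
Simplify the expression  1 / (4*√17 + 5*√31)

(-4*√17 + 5*√31)/503

Multiply numerator and denominator by -5*√31 + 4*√17.
Denominator becomes -503; numerator becomes -5*√31 + 4*√17.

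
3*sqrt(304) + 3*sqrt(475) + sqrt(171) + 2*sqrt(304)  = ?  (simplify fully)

38*sqrt(19)

3*sqrt(304) = 12*sqrt(19); 3*sqrt(475) = 15*sqrt(19); sqrt(171) = 3*sqrt(19); 2*sqrt(304) = 8*sqrt(19)
Combine: (12 + 15 + 3 + 8)·sqrt(19) = 38*sqrt(19)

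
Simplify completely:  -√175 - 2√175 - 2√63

√175 = 5*√7; 2√175 = 10*√7; 2√63 = 6*√7
Combine: (-5 - 10 - 6)·√7 = -21*√7

-21*√7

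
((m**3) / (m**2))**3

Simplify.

Inside the bracket: m**1
Raise to the power 3: m**3

m**3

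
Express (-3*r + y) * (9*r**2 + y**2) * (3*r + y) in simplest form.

-81*r**4 + y**4

(y+(3*r))(y-(3*r)) = -9*r**2 + y**2; continue pairing.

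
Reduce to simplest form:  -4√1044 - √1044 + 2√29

4√1044 = 24*√29; √1044 = 6*√29; 2√29 = 2*√29
Combine: (-24 - 6 + 2)·√29 = -28*√29

-28*√29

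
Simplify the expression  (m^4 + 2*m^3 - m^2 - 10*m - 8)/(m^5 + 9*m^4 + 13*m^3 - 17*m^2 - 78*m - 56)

1/(m + 7)

Factor: m^4 + 2*m^3 - m^2 - 10*m - 8 = (m + 1)*(m - 2)*(m^2 + 3*m + 4);  m^5 + 9*m^4 + 13*m^3 - 17*m^2 - 78*m - 56 = (m^2 + 3*m + 4)*(m + 7)*(m + 1)*(m - 2)
Cancel the common factors (m^2 + 3*m + 4), (m - 2), (m + 1).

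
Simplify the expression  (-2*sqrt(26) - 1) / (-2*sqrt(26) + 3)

Multiply numerator and denominator by 3 + 2*sqrt(26).
Denominator becomes -95; numerator becomes -107 - 8*sqrt(26).

(8*sqrt(26) + 107)/95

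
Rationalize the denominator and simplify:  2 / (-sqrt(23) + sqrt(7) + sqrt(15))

Group as (sqrt(7) + sqrt(15)) - sqrt(23); multiply by (sqrt(7) + sqrt(15)) + sqrt(23), then rationalise the remaining surd.

(2*sqrt(23) + 30*sqrt(15) + 62*sqrt(7) + 4*sqrt(2415))/419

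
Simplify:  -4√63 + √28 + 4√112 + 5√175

31*√7

4√63 = 12*√7; √28 = 2*√7; 4√112 = 16*√7; 5√175 = 25*√7
Combine: (-12 + 2 + 16 + 25)·√7 = 31*√7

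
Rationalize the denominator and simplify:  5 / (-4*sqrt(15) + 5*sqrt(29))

(4*sqrt(15) + 5*sqrt(29))/97

Multiply numerator and denominator by 4*sqrt(15) + 5*sqrt(29).
Denominator becomes 485; numerator becomes 20*sqrt(15) + 25*sqrt(29).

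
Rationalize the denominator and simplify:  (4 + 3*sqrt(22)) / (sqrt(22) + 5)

Multiply numerator and denominator by -sqrt(22) + 5.
Denominator becomes 3; numerator becomes -46 + 11*sqrt(22).

(-46 + 11*sqrt(22))/3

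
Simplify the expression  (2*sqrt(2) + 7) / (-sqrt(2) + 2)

Multiply numerator and denominator by sqrt(2) + 2.
Denominator becomes 2; numerator becomes 11*sqrt(2) + 18.

(11*sqrt(2) + 18)/2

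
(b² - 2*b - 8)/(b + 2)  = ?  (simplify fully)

Factor: b² - 2*b - 8 = (b - 4)·(b + 2)
Cancel the common factor (b + 2).

b - 4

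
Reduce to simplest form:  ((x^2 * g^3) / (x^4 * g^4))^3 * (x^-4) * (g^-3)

1/(g^6*x^10)

Inside the bracket: (x^-2) * (g^-1)
Raise to the power 3: (x^-6) * (g^-3)
Multiply by (x^-4) * (g^-3): add exponents.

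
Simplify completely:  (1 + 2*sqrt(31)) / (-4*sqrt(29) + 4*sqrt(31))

Multiply numerator and denominator by 4*sqrt(29) + 4*sqrt(31).
Denominator becomes 32; numerator becomes 4*sqrt(29) + 4*sqrt(31) + 8*sqrt(899) + 248.

(sqrt(29) + sqrt(31) + 2*sqrt(899) + 62)/8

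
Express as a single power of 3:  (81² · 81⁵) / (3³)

81² = 3^8; 81⁵ = 3^20; 3³ = 3^3
Combine exponents: 3^25

3^25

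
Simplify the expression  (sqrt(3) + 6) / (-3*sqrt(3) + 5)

(-23*sqrt(3) - 39)/2

Multiply numerator and denominator by 5 + 3*sqrt(3).
Denominator becomes -2; numerator becomes 39 + 23*sqrt(3).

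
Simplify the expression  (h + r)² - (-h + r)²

4*h*r

Only the odd-power cross terms survive.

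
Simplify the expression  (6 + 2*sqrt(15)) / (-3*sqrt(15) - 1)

(-42 - 8*sqrt(15))/67

Multiply numerator and denominator by -1 + 3*sqrt(15).
Denominator becomes -134; numerator becomes 16*sqrt(15) + 84.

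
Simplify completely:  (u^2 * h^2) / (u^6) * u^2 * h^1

Quotient: (u^-4) * h^2
Multiply by u^2 * h^1: add exponents.

h^3/u^2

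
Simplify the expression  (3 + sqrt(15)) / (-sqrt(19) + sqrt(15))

(-sqrt(285) - 15 - 3*sqrt(19) - 3*sqrt(15))/4

Multiply numerator and denominator by sqrt(15) + sqrt(19).
Denominator becomes -4; numerator becomes 3*sqrt(15) + 3*sqrt(19) + 15 + sqrt(285).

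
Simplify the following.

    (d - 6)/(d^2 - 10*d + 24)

Factor: d^2 - 10*d + 24 = (d - 4)*(d - 6)
Cancel the common factor (d - 6).

1/(d - 4)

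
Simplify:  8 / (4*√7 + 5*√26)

Multiply numerator and denominator by -5*√26 + 4*√7.
Denominator becomes -538; numerator becomes -40*√26 + 32*√7.

(-16*√7 + 20*√26)/269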